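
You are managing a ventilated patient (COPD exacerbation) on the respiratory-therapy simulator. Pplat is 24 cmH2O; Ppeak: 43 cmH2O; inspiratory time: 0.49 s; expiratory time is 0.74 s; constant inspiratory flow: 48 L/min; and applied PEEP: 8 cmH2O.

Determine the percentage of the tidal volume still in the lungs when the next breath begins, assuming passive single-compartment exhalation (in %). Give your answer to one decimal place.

Flow: 48 L/min ÷ 60 = 0.8 L/s.
Vt = flow × Ti = 0.8 L/s × 0.49 s × 1000 mL/L = 392.0 mL.
R = (PIP − Pplat)/V̇ = (43 − 24) / 0.8 = 19.0/0.8 = 23.75 cmH2O·s/L.
C = Vt/(Pplat − PEEP) = 392.0 / (24 − 8) = 392.0/16.0 = 24.5 mL/cmH2O.
τ = R × C = 23.75 × 0.0245 L/cmH2O = 0.5819 s.
Fraction remaining at end-expiration = e^(−Te/τ) = e^(−0.74/0.5819) = 0.2804 → 28.04%.

28.0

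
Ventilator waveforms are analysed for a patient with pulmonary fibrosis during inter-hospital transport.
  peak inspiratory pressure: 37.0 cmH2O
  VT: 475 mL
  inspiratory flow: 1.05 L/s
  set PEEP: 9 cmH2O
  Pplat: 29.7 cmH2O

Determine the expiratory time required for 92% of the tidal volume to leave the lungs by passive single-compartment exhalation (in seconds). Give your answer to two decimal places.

0.40

R = (PIP − Pplat)/V̇ = (37.0 − 29.7) / 1.05 = 7.3/1.05 = 6.952 cmH2O·s/L.
C = Vt/(Pplat − PEEP) = 475.0 / (29.7 − 9) = 475.0/20.7 = 22.947 mL/cmH2O.
τ = R × C = 6.952 × 0.02295 L/cmH2O = 0.1595 s.
t = −τ·ln(1 − 0.92) = −0.1595·ln(0.08) = 0.4029 s.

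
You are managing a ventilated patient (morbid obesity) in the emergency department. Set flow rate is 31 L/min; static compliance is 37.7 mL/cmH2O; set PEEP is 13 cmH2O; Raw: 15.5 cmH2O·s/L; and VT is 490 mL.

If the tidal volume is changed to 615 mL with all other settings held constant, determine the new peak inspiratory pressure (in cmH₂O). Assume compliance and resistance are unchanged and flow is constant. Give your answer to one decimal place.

37.3

Flow: 31 L/min ÷ 60 = 0.5167 L/s.
PIP = Vt/C + R·V̇ + PEEP (constant-flow equation of motion).
Only the elastic term changes: ΔPIP = ΔVt / C = (615 − 490) / 37.7 = 3.316 cmH2O.
Original PIP = 490/37.7 + 15.5×0.5167 + 13 = 34.006 cmH2O; new PIP = 34.006 + (3.316) = 37.322 cmH2O.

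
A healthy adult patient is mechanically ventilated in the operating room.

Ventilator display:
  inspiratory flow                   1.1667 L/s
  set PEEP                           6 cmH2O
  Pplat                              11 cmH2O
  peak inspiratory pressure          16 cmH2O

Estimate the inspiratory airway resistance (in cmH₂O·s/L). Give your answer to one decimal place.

4.3

Raw = (PIP − Pplat) / flow = (16 − 11) / 1.1667 = 5.0 / 1.1667 = 4.286 cmH2O·s/L.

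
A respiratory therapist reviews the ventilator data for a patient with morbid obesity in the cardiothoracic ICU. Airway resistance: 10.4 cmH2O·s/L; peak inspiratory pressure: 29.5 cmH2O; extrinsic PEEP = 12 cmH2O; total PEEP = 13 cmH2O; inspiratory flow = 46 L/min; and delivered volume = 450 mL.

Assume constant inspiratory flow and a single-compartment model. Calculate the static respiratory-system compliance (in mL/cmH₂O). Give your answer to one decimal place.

Flow: 46 L/min ÷ 60 = 0.7667 L/s.
Total PEEP = 13 cmH2O (set 12 + intrinsic 1); this is the baseline alveolar pressure.
Equation of motion (constant flow): PIP = Vt/C + R·V̇ + PEEP.
Vt/C = PIP − R·V̇ − PEEP = 29.5 − 10.4×0.7667 − 13 = 29.5 − 7.974 − 13 = 8.526 cmH2O.
C = Vt / 8.526 = 450 / 8.526 = 52.78 mL/cmH2O.

52.8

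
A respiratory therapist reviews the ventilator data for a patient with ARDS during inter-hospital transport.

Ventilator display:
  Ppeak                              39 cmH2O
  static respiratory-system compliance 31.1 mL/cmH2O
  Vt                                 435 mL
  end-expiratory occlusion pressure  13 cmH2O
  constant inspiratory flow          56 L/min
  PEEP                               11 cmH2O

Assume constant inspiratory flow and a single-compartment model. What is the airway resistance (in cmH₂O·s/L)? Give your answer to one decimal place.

Flow: 56 L/min ÷ 60 = 0.9333 L/s.
Total PEEP = 13 cmH2O (set 11 + intrinsic 2); this is the baseline alveolar pressure.
Equation of motion (constant flow): PIP = Vt/C + R·V̇ + PEEP.
R·V̇ = PIP − Vt/C − PEEP = 39 − 435/31.1 − 13 = 39 − 13.987 − 13 = 12.013 cmH2O.
R = 12.013 / 0.9333 = 12.872 cmH2O·s/L.

12.9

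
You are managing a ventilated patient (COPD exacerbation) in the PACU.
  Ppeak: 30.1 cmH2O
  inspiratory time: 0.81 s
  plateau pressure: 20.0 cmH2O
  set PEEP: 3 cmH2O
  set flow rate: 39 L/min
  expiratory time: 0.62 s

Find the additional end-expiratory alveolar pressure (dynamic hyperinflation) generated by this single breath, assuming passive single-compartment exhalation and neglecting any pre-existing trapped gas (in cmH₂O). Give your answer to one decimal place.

Flow: 39 L/min ÷ 60 = 0.65 L/s.
Vt = flow × Ti = 0.65 L/s × 0.81 s × 1000 mL/L = 526.5 mL.
R = (PIP − Pplat)/V̇ = (30.1 − 20.0) / 0.65 = 10.1/0.65 = 15.538 cmH2O·s/L.
C = Vt/(Pplat − PEEP) = 526.5 / (20.0 − 3) = 526.5/17.0 = 30.971 mL/cmH2O.
τ = R × C = 15.538 × 0.03097 L/cmH2O = 0.4812 s.
Fraction remaining = e^(−Te/τ) = e^(−0.62/0.4812) = 0.2757; trapped volume = 526.5 × 0.2757 = 145.16 mL.
Additional alveolar pressure from trapping ≈ V_trapped / C = 145.16 / 30.971 = 4.687 cmH2O.

4.7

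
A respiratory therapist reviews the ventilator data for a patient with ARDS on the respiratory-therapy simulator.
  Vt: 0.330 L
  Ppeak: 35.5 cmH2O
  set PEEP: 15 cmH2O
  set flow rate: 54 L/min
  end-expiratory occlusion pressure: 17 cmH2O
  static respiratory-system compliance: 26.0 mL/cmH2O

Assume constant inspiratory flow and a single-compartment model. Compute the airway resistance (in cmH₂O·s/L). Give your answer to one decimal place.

Flow: 54 L/min ÷ 60 = 0.9 L/s.
Total PEEP = 17 cmH2O (set 15 + intrinsic 2); this is the baseline alveolar pressure.
Equation of motion (constant flow): PIP = Vt/C + R·V̇ + PEEP.
R·V̇ = PIP − Vt/C − PEEP = 35.5 − 330/26.0 − 17 = 35.5 − 12.692 − 17 = 5.808 cmH2O.
R = 5.808 / 0.9 = 6.453 cmH2O·s/L.

6.5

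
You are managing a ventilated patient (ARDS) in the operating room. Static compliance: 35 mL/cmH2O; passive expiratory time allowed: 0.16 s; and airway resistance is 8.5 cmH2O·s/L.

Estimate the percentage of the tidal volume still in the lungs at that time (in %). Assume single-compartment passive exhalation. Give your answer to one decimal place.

τ = R × C = 8.5 × 35 mL/cmH2O = 8.5 × 0.035 L/cmH2O = 0.2975 s.
Passive exhalation: V(t)/V₀ = e^(−t/τ) = e^(−0.16/0.2975) = 0.584.
Fraction remaining = 0.584 → 58.4%.

58.4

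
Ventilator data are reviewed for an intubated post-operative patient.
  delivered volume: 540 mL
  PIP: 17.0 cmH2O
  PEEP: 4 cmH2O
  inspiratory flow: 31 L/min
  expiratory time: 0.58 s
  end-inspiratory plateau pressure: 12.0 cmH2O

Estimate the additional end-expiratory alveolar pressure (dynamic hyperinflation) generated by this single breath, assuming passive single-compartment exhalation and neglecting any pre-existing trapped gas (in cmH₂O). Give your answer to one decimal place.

Flow: 31 L/min ÷ 60 = 0.5167 L/s.
R = (PIP − Pplat)/V̇ = (17.0 − 12.0) / 0.5167 = 5.0/0.5167 = 9.677 cmH2O·s/L.
C = Vt/(Pplat − PEEP) = 540.0 / (12.0 − 4) = 540.0/8.0 = 67.5 mL/cmH2O.
τ = R × C = 9.677 × 0.0675 L/cmH2O = 0.6532 s.
Fraction remaining = e^(−Te/τ) = e^(−0.58/0.6532) = 0.4115; trapped volume = 540.0 × 0.4115 = 222.21 mL.
Additional alveolar pressure from trapping ≈ V_trapped / C = 222.21 / 67.5 = 3.292 cmH2O.

3.3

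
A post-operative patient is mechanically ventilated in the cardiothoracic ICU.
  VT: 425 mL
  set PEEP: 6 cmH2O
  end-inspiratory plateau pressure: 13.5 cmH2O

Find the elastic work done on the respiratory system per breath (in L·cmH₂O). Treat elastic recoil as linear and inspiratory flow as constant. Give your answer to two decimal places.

Elastic work ≈ ½ × (Pplat − PEEP) × Vt = 0.5 × (13.5 − 6) × 0.425 L = 0.5 × 7.5 × 0.425 = 1.594 L·cmH2O.

1.59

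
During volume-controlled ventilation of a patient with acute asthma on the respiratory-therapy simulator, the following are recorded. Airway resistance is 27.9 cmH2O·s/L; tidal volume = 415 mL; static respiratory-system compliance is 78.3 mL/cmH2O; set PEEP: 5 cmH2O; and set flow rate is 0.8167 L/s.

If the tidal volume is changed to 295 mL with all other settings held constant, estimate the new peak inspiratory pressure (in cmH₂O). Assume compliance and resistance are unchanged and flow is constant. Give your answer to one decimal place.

31.6

PIP = Vt/C + R·V̇ + PEEP (constant-flow equation of motion).
Only the elastic term changes: ΔPIP = ΔVt / C = (295 − 415) / 78.3 = -1.533 cmH2O.
Original PIP = 415/78.3 + 27.9×0.8167 + 5 = 33.086 cmH2O; new PIP = 33.086 + (-1.533) = 31.553 cmH2O.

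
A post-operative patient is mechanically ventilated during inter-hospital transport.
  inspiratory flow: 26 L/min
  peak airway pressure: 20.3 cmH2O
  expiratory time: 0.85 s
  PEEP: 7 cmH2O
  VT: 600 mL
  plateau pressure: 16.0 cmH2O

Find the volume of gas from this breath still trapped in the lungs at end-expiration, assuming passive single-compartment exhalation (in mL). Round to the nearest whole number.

Flow: 26 L/min ÷ 60 = 0.4333 L/s.
R = (PIP − Pplat)/V̇ = (20.3 − 16.0) / 0.4333 = 4.3/0.4333 = 9.924 cmH2O·s/L.
C = Vt/(Pplat − PEEP) = 600.0 / (16.0 − 7) = 600.0/9.0 = 66.667 mL/cmH2O.
τ = R × C = 9.924 × 0.06667 L/cmH2O = 0.6616 s.
Fraction remaining = e^(−Te/τ) = e^(−0.85/0.6616) = 0.2767.
Trapped volume = 600.0 × 0.2767 = 166.02 mL.

166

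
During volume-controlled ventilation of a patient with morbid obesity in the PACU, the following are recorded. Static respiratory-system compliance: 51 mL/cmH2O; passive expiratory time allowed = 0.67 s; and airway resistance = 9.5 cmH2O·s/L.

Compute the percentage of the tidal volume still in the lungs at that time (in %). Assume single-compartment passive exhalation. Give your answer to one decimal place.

τ = R × C = 9.5 × 51 mL/cmH2O = 9.5 × 0.051 L/cmH2O = 0.4845 s.
Passive exhalation: V(t)/V₀ = e^(−t/τ) = e^(−0.67/0.4845) = 0.2509.
Fraction remaining = 0.2509 → 25.09%.

25.1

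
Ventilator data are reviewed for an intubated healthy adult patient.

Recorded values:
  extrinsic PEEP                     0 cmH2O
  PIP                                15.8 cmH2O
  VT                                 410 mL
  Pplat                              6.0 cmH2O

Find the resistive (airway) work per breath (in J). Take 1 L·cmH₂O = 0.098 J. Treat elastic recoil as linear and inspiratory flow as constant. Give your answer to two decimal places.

0.39

With constant inspiratory flow the resistive pressure is constant at PIP − Pplat = 15.8 − 6.0 = 9.8 cmH2O, so resistive work = 9.8 × 0.410 = 4.018 L·cmH2O.
× 0.098 J/(L·cmH2O) → 0.3938 J.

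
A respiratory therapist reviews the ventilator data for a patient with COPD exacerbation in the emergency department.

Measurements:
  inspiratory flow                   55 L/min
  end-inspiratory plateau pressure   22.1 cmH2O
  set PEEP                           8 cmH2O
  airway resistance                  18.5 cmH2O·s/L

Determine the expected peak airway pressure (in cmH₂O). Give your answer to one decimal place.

Flow: 55 L/min ÷ 60 = 0.9167 L/s.
PIP = Pplat + Raw × flow = 22.1 + 18.5 × 0.9167 = 22.1 + 16.959 = 39.059 cmH2O.

39.1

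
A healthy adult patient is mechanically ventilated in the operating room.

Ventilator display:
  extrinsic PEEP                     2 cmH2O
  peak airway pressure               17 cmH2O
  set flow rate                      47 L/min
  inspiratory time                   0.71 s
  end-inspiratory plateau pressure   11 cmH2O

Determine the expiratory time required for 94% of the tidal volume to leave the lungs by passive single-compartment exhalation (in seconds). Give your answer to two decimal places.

Flow: 47 L/min ÷ 60 = 0.7833 L/s.
Vt = flow × Ti = 0.7833 L/s × 0.71 s × 1000 mL/L = 556.14 mL.
R = (PIP − Pplat)/V̇ = (17 − 11) / 0.7833 = 6.0/0.7833 = 7.66 cmH2O·s/L.
C = Vt/(Pplat − PEEP) = 556.14 / (11 − 2) = 556.14/9.0 = 61.793 mL/cmH2O.
τ = R × C = 7.66 × 0.06179 L/cmH2O = 0.4733 s.
t = −τ·ln(1 − 0.94) = −0.4733·ln(0.06) = 1.332 s.

1.33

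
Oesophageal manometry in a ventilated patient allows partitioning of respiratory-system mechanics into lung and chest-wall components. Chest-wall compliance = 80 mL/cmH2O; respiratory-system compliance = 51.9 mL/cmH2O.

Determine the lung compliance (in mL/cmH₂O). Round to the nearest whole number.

1/CL = 1/Crs − 1/Ccw.
1/CL = 1/51.9 − 1/80 = 0.006768.
CL = 147.75 mL/cmH2O.

148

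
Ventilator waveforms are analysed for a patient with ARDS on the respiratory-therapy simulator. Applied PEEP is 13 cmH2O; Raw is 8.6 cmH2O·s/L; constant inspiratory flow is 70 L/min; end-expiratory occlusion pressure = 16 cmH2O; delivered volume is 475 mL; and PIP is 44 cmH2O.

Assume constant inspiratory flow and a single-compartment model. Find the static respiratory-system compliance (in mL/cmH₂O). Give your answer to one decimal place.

26.4

Flow: 70 L/min ÷ 60 = 1.1667 L/s.
Total PEEP = 16 cmH2O (set 13 + intrinsic 3); this is the baseline alveolar pressure.
Equation of motion (constant flow): PIP = Vt/C + R·V̇ + PEEP.
Vt/C = PIP − R·V̇ − PEEP = 44 − 8.6×1.1667 − 16 = 44 − 10.034 − 16 = 17.966 cmH2O.
C = Vt / 17.966 = 475 / 17.966 = 26.439 mL/cmH2O.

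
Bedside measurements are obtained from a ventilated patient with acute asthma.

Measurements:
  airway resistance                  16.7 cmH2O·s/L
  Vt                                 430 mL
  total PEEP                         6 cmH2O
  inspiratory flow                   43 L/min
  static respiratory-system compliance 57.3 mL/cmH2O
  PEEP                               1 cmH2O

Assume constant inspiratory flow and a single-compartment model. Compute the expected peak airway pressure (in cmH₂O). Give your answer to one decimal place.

Flow: 43 L/min ÷ 60 = 0.7167 L/s.
Total PEEP = 6 cmH2O (set 1 + intrinsic 5); this is the baseline alveolar pressure.
Equation of motion (constant flow): PIP = Vt/C + R·V̇ + PEEP.
PIP = 430/57.3 + 16.7×0.7167 + 6 = 7.504 + 11.969 + 6 = 25.473 cmH2O.

25.5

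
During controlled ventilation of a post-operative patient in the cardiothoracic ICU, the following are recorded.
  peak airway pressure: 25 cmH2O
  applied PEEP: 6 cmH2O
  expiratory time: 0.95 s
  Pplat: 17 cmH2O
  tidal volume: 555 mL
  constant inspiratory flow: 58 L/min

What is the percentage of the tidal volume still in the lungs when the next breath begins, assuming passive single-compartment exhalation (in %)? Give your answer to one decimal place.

10.3

Flow: 58 L/min ÷ 60 = 0.9667 L/s.
R = (PIP − Pplat)/V̇ = (25 − 17) / 0.9667 = 8.0/0.9667 = 8.276 cmH2O·s/L.
C = Vt/(Pplat − PEEP) = 555.0 / (17 − 6) = 555.0/11.0 = 50.455 mL/cmH2O.
τ = R × C = 8.276 × 0.05046 L/cmH2O = 0.4176 s.
Fraction remaining at end-expiration = e^(−Te/τ) = e^(−0.95/0.4176) = 0.1028 → 10.28%.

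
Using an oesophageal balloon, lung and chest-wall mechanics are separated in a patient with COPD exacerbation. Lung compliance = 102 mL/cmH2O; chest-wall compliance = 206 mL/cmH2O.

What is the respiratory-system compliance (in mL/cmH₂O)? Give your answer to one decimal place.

68.2

Lung and chest wall are elastances in series: 1/Crs = 1/CL + 1/Ccw.
1/Crs = 1/102 + 1/206 = 0.01466.
Crs = 68.213 mL/cmH2O.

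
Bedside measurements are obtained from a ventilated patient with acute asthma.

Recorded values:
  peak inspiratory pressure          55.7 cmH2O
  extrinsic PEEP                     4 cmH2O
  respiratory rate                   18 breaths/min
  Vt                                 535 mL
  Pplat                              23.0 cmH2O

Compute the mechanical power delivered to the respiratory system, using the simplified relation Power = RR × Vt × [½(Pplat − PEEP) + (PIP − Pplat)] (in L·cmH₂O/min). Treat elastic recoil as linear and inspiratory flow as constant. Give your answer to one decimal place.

Per-breath work = Vt × [½(Pplat−PEEP) + (PIP−Pplat)] = 0.535 × [0.5×19.0 + 32.7] = 0.535 × 42.2 = 22.577 L·cmH2O.
Power = 18 × 22.577 = 406.39 L·cmH2O/min.

406.4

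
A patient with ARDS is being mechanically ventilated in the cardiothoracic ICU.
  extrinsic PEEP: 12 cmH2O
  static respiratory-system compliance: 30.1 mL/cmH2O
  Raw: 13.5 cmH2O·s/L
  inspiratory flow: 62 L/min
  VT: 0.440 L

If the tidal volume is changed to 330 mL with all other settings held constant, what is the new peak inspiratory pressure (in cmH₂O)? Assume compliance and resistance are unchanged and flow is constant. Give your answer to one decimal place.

36.9

Flow: 62 L/min ÷ 60 = 1.0333 L/s.
PIP = Vt/C + R·V̇ + PEEP (constant-flow equation of motion).
Only the elastic term changes: ΔPIP = ΔVt / C = (330 − 440) / 30.1 = -3.654 cmH2O.
Original PIP = 440/30.1 + 13.5×1.0333 + 12 = 40.567 cmH2O; new PIP = 40.567 + (-3.654) = 36.913 cmH2O.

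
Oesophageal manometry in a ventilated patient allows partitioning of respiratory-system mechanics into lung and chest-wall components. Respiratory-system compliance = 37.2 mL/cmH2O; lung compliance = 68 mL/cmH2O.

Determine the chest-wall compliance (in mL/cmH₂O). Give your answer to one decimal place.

1/Ccw = 1/Crs − 1/CL.
1/Ccw = 1/37.2 − 1/68 = 0.01218.
Ccw = 82.102 mL/cmH2O.

82.1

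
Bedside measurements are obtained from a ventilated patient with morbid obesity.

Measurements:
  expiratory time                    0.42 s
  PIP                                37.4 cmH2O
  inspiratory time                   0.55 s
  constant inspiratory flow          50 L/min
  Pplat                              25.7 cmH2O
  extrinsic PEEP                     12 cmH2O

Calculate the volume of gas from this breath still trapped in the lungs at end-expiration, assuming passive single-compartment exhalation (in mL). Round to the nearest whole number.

187

Flow: 50 L/min ÷ 60 = 0.8333 L/s.
Vt = flow × Ti = 0.8333 L/s × 0.55 s × 1000 mL/L = 458.32 mL.
R = (PIP − Pplat)/V̇ = (37.4 − 25.7) / 0.8333 = 11.7/0.8333 = 14.041 cmH2O·s/L.
C = Vt/(Pplat − PEEP) = 458.32 / (25.7 − 12) = 458.32/13.7 = 33.454 mL/cmH2O.
τ = R × C = 14.041 × 0.03345 L/cmH2O = 0.4697 s.
Fraction remaining = e^(−Te/τ) = e^(−0.42/0.4697) = 0.4089.
Trapped volume = 458.32 × 0.4089 = 187.41 mL.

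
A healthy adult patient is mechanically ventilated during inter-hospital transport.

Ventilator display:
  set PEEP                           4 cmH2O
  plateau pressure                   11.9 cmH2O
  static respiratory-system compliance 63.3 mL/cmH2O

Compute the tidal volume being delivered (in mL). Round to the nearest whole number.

500

Vt = Cstat × (Pplat − PEEP) = 63.3 × (11.9 − 4) = 63.3 × 7.9 = 500.07 mL.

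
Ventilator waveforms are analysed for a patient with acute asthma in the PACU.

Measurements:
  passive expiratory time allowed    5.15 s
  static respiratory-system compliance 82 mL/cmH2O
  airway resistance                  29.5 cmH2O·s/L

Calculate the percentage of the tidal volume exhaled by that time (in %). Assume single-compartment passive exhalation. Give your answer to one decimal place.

τ = R × C = 29.5 × 82 mL/cmH2O = 29.5 × 0.082 L/cmH2O = 2.419 s.
Passive exhalation: V(t)/V₀ = e^(−t/τ) = e^(−5.15/2.419) = 0.119.
Fraction exhaled = 1 − 0.119 = 0.881 → 88.1%.

88.1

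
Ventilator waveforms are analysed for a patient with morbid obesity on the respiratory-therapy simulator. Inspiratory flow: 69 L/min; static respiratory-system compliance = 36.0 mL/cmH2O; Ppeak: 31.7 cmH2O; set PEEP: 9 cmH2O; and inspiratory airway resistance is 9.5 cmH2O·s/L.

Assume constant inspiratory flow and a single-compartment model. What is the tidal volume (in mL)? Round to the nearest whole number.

Flow: 69 L/min ÷ 60 = 1.15 L/s.
Equation of motion (constant flow): PIP = Vt/C + R·V̇ + PEEP.
Vt/C = PIP − R·V̇ − PEEP = 31.7 − 10.925 − 9 = 11.775 cmH2O.
Vt = C × 11.775 = 36.0 × 11.775 = 423.9 mL.

424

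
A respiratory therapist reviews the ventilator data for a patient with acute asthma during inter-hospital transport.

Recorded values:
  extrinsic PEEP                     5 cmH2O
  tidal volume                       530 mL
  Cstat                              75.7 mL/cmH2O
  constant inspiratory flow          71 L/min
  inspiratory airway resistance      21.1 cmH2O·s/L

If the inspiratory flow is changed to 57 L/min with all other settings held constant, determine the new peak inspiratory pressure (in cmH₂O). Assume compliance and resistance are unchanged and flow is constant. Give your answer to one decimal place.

Flow: 71 L/min ÷ 60 = 1.1833 L/s.
New flow: 57 L/min ÷ 60 = 0.95 L/s.
PIP = Vt/C + R·V̇ + PEEP (constant-flow equation of motion).
Only the resistive term changes: ΔPIP = R × ΔV̇ = 21.1 × (0.95 − 1.1833) = 21.1 × -0.2333 = -4.923 cmH2O.
Original PIP = 530/75.7 + 21.1×1.1833 + 5 = 36.969 cmH2O; new PIP = 36.969 + (-4.923) = 32.046 cmH2O.

32.0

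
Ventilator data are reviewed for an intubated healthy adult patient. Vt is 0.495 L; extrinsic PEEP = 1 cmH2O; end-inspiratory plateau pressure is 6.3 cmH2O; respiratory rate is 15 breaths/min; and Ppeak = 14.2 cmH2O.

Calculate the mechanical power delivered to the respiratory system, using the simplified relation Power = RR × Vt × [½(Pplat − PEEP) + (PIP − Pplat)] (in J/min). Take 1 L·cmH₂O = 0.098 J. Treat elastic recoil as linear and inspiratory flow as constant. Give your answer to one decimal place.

Per-breath work = Vt × [½(Pplat−PEEP) + (PIP−Pplat)] = 0.495 × [0.5×5.3 + 7.9] = 0.495 × 10.55 = 5.222 L·cmH2O.
Power = 15 × 5.222 = 78.33 L·cmH2O/min.
× 0.098 J/(L·cmH2O) → 7.676 J/min.

7.7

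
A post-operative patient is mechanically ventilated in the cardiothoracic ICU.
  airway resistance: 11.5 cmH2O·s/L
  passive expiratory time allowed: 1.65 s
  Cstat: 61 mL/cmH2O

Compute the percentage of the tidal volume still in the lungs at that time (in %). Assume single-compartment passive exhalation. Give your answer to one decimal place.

9.5

τ = R × C = 11.5 × 61 mL/cmH2O = 11.5 × 0.061 L/cmH2O = 0.7015 s.
Passive exhalation: V(t)/V₀ = e^(−t/τ) = e^(−1.65/0.7015) = 0.09517.
Fraction remaining = 0.09517 → 9.517%.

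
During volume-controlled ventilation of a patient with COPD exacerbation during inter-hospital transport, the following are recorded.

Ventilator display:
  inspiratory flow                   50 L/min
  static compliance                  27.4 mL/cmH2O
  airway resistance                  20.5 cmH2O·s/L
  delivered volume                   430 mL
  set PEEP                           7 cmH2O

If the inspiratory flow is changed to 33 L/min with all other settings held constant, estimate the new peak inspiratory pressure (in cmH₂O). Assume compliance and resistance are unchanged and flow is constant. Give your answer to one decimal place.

34.0

Flow: 50 L/min ÷ 60 = 0.8333 L/s.
New flow: 33 L/min ÷ 60 = 0.55 L/s.
PIP = Vt/C + R·V̇ + PEEP (constant-flow equation of motion).
Only the resistive term changes: ΔPIP = R × ΔV̇ = 20.5 × (0.55 − 0.8333) = 20.5 × -0.2833 = -5.808 cmH2O.
Original PIP = 430/27.4 + 20.5×0.8333 + 7 = 39.776 cmH2O; new PIP = 39.776 + (-5.808) = 33.968 cmH2O.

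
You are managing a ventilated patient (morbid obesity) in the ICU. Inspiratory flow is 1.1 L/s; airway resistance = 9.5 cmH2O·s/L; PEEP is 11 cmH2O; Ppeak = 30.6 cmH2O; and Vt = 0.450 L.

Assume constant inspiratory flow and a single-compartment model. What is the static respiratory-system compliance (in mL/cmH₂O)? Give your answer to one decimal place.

Equation of motion (constant flow): PIP = Vt/C + R·V̇ + PEEP.
Vt/C = PIP − R·V̇ − PEEP = 30.6 − 9.5×1.1 − 11 = 30.6 − 10.45 − 11 = 9.15 cmH2O.
C = Vt / 9.15 = 450 / 9.15 = 49.18 mL/cmH2O.

49.2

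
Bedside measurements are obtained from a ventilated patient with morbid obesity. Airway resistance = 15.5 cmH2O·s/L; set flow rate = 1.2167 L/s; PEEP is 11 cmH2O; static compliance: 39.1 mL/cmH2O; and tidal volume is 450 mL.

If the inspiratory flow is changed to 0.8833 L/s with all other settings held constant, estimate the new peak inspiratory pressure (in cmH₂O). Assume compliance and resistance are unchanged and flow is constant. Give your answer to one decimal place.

36.2

PIP = Vt/C + R·V̇ + PEEP (constant-flow equation of motion).
Only the resistive term changes: ΔPIP = R × ΔV̇ = 15.5 × (0.8833 − 1.2167) = 15.5 × -0.3334 = -5.168 cmH2O.
Original PIP = 450/39.1 + 15.5×1.2167 + 11 = 41.368 cmH2O; new PIP = 41.368 + (-5.168) = 36.2 cmH2O.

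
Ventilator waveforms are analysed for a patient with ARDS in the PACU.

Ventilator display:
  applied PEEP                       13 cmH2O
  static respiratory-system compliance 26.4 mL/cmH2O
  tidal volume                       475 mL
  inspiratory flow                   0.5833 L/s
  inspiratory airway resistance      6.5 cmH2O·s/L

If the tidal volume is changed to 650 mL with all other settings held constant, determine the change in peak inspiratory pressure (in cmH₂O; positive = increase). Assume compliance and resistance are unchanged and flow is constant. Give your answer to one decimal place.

6.6

PIP = Vt/C + R·V̇ + PEEP (constant-flow equation of motion).
Only the elastic term changes: ΔPIP = ΔVt / C = (650 − 475) / 26.4 = 6.629 cmH2O.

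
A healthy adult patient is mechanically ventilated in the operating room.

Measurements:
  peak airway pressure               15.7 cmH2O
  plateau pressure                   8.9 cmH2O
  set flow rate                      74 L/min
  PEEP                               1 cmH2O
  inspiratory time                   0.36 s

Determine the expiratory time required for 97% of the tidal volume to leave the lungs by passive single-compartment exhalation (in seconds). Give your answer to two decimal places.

Flow: 74 L/min ÷ 60 = 1.2333 L/s.
Vt = flow × Ti = 1.2333 L/s × 0.36 s × 1000 mL/L = 443.99 mL.
R = (PIP − Pplat)/V̇ = (15.7 − 8.9) / 1.2333 = 6.8/1.2333 = 5.514 cmH2O·s/L.
C = Vt/(Pplat − PEEP) = 443.99 / (8.9 − 1) = 443.99/7.9 = 56.201 mL/cmH2O.
τ = R × C = 5.514 × 0.0562 L/cmH2O = 0.3099 s.
t = −τ·ln(1 − 0.97) = −0.3099·ln(0.03) = 1.087 s.

1.09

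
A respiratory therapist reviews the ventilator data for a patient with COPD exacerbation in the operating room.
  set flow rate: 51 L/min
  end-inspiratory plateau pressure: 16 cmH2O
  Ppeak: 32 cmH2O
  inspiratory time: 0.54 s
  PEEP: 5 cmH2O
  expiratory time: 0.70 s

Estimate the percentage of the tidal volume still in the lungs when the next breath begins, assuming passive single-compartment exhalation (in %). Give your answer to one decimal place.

Flow: 51 L/min ÷ 60 = 0.85 L/s.
Vt = flow × Ti = 0.85 L/s × 0.54 s × 1000 mL/L = 459.0 mL.
R = (PIP − Pplat)/V̇ = (32 − 16) / 0.85 = 16.0/0.85 = 18.824 cmH2O·s/L.
C = Vt/(Pplat − PEEP) = 459.0 / (16 − 5) = 459.0/11.0 = 41.727 mL/cmH2O.
τ = R × C = 18.824 × 0.04173 L/cmH2O = 0.7855 s.
Fraction remaining at end-expiration = e^(−Te/τ) = e^(−0.70/0.7855) = 0.4102 → 41.02%.

41.0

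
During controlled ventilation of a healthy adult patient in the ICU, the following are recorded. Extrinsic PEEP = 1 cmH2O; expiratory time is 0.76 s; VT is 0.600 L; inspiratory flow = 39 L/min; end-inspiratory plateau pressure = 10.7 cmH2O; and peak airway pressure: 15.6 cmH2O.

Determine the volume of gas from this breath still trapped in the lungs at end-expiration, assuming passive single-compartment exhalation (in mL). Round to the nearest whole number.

118

Flow: 39 L/min ÷ 60 = 0.65 L/s.
R = (PIP − Pplat)/V̇ = (15.6 − 10.7) / 0.65 = 4.9/0.65 = 7.538 cmH2O·s/L.
C = Vt/(Pplat − PEEP) = 600.0 / (10.7 − 1) = 600.0/9.7 = 61.856 mL/cmH2O.
τ = R × C = 7.538 × 0.06186 L/cmH2O = 0.4663 s.
Fraction remaining = e^(−Te/τ) = e^(−0.76/0.4663) = 0.196.
Trapped volume = 600.0 × 0.196 = 117.6 mL.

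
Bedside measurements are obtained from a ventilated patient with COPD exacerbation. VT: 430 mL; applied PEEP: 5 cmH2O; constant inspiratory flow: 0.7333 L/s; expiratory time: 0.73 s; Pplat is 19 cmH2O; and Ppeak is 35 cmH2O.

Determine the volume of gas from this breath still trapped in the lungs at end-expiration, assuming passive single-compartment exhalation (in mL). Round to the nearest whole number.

R = (PIP − Pplat)/V̇ = (35 − 19) / 0.7333 = 16.0/0.7333 = 21.819 cmH2O·s/L.
C = Vt/(Pplat − PEEP) = 430.0 / (19 − 5) = 430.0/14.0 = 30.714 mL/cmH2O.
τ = R × C = 21.819 × 0.03071 L/cmH2O = 0.6701 s.
Fraction remaining = e^(−Te/τ) = e^(−0.73/0.6701) = 0.3364.
Trapped volume = 430.0 × 0.3364 = 144.65 mL.

145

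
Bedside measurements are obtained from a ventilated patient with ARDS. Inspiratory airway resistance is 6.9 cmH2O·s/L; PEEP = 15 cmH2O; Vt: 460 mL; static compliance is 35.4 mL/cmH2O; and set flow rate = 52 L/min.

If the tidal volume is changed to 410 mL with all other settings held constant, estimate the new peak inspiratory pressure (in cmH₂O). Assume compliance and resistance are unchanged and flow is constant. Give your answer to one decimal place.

Flow: 52 L/min ÷ 60 = 0.8667 L/s.
PIP = Vt/C + R·V̇ + PEEP (constant-flow equation of motion).
Only the elastic term changes: ΔPIP = ΔVt / C = (410 − 460) / 35.4 = -1.412 cmH2O.
Original PIP = 460/35.4 + 6.9×0.8667 + 15 = 33.975 cmH2O; new PIP = 33.975 + (-1.412) = 32.563 cmH2O.

32.6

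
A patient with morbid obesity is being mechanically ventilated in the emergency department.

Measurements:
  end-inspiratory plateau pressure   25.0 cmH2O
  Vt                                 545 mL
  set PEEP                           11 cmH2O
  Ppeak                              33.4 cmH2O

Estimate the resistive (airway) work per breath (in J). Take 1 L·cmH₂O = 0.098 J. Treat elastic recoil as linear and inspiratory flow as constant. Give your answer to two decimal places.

With constant inspiratory flow the resistive pressure is constant at PIP − Pplat = 33.4 − 25.0 = 8.4 cmH2O, so resistive work = 8.4 × 0.545 = 4.578 L·cmH2O.
× 0.098 J/(L·cmH2O) → 0.4486 J.

0.45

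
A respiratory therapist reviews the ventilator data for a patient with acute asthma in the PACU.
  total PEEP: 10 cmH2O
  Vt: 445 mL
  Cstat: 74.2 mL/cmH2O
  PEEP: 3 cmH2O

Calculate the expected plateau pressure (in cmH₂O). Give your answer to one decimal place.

End-expiratory occlusion gives total PEEP = 10 cmH2O (intrinsic PEEP = 10 − 3 = 7). Use total PEEP for the elastic gradient.
Pplat = PEEPtotal + Vt / Cstat = 10 + 445 / 74.2 = 10 + 5.997 = 15.997 cmH2O.

16.0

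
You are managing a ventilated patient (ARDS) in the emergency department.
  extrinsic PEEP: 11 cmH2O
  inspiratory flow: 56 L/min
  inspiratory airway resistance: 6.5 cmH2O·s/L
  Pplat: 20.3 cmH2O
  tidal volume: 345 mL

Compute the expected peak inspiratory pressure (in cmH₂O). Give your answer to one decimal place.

26.4

Flow: 56 L/min ÷ 60 = 0.9333 L/s.
PIP = Pplat + Raw × flow = 20.3 + 6.5 × 0.9333 = 20.3 + 6.066 = 26.366 cmH2O.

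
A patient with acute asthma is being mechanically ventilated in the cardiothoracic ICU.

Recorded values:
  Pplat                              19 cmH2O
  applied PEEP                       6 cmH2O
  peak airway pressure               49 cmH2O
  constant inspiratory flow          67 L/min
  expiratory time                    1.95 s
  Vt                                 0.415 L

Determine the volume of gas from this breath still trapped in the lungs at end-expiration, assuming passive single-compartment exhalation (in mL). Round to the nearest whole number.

Flow: 67 L/min ÷ 60 = 1.1167 L/s.
R = (PIP − Pplat)/V̇ = (49 − 19) / 1.1167 = 30.0/1.1167 = 26.865 cmH2O·s/L.
C = Vt/(Pplat − PEEP) = 415.0 / (19 − 6) = 415.0/13.0 = 31.923 mL/cmH2O.
τ = R × C = 26.865 × 0.03192 L/cmH2O = 0.8575 s.
Fraction remaining = e^(−Te/τ) = e^(−1.95/0.8575) = 0.1029.
Trapped volume = 415.0 × 0.1029 = 42.704 mL.

43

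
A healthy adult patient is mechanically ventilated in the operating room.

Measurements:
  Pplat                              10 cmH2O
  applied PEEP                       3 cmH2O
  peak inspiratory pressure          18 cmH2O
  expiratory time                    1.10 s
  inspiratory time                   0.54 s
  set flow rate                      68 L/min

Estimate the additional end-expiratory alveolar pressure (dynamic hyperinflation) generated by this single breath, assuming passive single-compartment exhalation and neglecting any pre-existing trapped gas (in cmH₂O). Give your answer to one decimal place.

1.2

Flow: 68 L/min ÷ 60 = 1.1333 L/s.
Vt = flow × Ti = 1.1333 L/s × 0.54 s × 1000 mL/L = 611.98 mL.
R = (PIP − Pplat)/V̇ = (18 − 10) / 1.1333 = 8.0/1.1333 = 7.059 cmH2O·s/L.
C = Vt/(Pplat − PEEP) = 611.98 / (10 − 3) = 611.98/7.0 = 87.426 mL/cmH2O.
τ = R × C = 7.059 × 0.08743 L/cmH2O = 0.6172 s.
Fraction remaining = e^(−Te/τ) = e^(−1.10/0.6172) = 0.1683; trapped volume = 611.98 × 0.1683 = 103.0 mL.
Additional alveolar pressure from trapping ≈ V_trapped / C = 103.0 / 87.426 = 1.178 cmH2O.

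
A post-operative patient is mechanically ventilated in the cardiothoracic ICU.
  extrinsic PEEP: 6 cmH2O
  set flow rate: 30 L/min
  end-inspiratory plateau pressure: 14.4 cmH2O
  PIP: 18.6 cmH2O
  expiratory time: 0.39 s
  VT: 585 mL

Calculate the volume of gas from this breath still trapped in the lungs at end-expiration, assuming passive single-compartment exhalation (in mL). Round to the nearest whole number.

Flow: 30 L/min ÷ 60 = 0.5 L/s.
R = (PIP − Pplat)/V̇ = (18.6 − 14.4) / 0.5 = 4.2/0.5 = 8.4 cmH2O·s/L.
C = Vt/(Pplat − PEEP) = 585.0 / (14.4 − 6) = 585.0/8.4 = 69.643 mL/cmH2O.
τ = R × C = 8.4 × 0.06964 L/cmH2O = 0.585 s.
Fraction remaining = e^(−Te/τ) = e^(−0.39/0.585) = 0.5134.
Trapped volume = 585.0 × 0.5134 = 300.34 mL.

300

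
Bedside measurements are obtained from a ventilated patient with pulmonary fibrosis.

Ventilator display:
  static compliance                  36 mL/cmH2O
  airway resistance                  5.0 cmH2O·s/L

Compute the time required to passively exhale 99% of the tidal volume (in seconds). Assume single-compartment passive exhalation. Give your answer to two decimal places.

τ = R × C = 5.0 × 36 mL/cmH2O = 5.0 × 0.036 L/cmH2O = 0.18 s.
Exhaled fraction f = 1 − e^(−t/τ) → t = −τ·ln(1 − f) = −0.18·ln(0.01) = 0.8289 s.

0.83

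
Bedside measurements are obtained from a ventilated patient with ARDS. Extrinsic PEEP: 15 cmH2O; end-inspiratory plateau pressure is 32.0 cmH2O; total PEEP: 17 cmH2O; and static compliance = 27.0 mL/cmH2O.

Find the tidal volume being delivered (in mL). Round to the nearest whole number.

405

End-expiratory occlusion gives total PEEP = 17 cmH2O (intrinsic PEEP = 17 − 15 = 2). Use total PEEP for the elastic gradient.
Vt = Cstat × (Pplat − PEEPtotal) = 27.0 × (32.0 − 17) = 27.0 × 15.0 = 405.0 mL.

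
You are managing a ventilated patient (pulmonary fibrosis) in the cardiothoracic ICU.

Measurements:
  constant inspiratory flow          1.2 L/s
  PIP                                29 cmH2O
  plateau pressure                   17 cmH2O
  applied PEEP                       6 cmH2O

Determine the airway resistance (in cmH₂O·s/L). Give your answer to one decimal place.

Raw = (PIP − Pplat) / flow = (29 − 17) / 1.2 = 12.0 / 1.2 = 10.0 cmH2O·s/L.

10.0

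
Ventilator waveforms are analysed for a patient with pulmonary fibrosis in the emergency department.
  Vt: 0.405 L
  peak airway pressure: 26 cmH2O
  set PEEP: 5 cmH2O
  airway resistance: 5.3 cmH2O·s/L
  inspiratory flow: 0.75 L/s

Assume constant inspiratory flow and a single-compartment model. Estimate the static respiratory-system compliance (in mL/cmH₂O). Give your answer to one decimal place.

23.8

Equation of motion (constant flow): PIP = Vt/C + R·V̇ + PEEP.
Vt/C = PIP − R·V̇ − PEEP = 26 − 5.3×0.75 − 5 = 26 − 3.975 − 5 = 17.025 cmH2O.
C = Vt / 17.025 = 405 / 17.025 = 23.789 mL/cmH2O.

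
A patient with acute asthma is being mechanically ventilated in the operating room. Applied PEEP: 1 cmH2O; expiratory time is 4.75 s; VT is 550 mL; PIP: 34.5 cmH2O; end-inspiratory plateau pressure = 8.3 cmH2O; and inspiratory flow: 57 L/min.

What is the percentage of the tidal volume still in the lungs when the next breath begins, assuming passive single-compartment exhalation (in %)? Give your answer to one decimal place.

10.2

Flow: 57 L/min ÷ 60 = 0.95 L/s.
R = (PIP − Pplat)/V̇ = (34.5 − 8.3) / 0.95 = 26.2/0.95 = 27.579 cmH2O·s/L.
C = Vt/(Pplat − PEEP) = 550.0 / (8.3 − 1) = 550.0/7.3 = 75.342 mL/cmH2O.
τ = R × C = 27.579 × 0.07534 L/cmH2O = 2.078 s.
Fraction remaining at end-expiration = e^(−Te/τ) = e^(−4.75/2.078) = 0.1017 → 10.17%.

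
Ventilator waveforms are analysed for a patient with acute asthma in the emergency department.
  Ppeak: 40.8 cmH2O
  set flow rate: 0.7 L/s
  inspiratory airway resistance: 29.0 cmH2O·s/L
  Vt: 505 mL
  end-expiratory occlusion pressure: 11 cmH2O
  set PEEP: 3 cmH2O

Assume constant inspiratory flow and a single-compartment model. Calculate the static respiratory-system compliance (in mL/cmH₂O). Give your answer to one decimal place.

53.2

Total PEEP = 11 cmH2O (set 3 + intrinsic 8); this is the baseline alveolar pressure.
Equation of motion (constant flow): PIP = Vt/C + R·V̇ + PEEP.
Vt/C = PIP − R·V̇ − PEEP = 40.8 − 29.0×0.7 − 11 = 40.8 − 20.3 − 11 = 9.5 cmH2O.
C = Vt / 9.5 = 505 / 9.5 = 53.158 mL/cmH2O.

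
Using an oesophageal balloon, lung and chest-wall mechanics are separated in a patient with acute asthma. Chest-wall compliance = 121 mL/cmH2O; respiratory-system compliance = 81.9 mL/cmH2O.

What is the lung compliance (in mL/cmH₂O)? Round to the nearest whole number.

253

1/CL = 1/Crs − 1/Ccw.
1/CL = 1/81.9 − 1/121 = 0.003946.
CL = 253.42 mL/cmH2O.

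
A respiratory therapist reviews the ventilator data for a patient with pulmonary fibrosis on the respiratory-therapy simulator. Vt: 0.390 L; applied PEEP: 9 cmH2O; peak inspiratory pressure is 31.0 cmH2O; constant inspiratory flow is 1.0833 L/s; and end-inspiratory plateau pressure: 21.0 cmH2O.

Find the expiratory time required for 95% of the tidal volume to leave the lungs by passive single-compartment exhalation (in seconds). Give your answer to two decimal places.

R = (PIP − Pplat)/V̇ = (31.0 − 21.0) / 1.0833 = 10.0/1.0833 = 9.231 cmH2O·s/L.
C = Vt/(Pplat − PEEP) = 390.0 / (21.0 − 9) = 390.0/12.0 = 32.5 mL/cmH2O.
τ = R × C = 9.231 × 0.0325 L/cmH2O = 0.3 s.
t = −τ·ln(1 − 0.95) = −0.3·ln(0.05) = 0.8987 s.

0.90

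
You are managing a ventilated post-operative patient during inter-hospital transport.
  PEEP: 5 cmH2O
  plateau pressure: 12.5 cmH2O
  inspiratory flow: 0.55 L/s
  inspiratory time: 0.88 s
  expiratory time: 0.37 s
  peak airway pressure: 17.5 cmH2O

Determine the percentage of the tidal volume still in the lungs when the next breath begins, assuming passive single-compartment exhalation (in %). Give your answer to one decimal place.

53.2

Vt = flow × Ti = 0.55 L/s × 0.88 s × 1000 mL/L = 484.0 mL.
R = (PIP − Pplat)/V̇ = (17.5 − 12.5) / 0.55 = 5.0/0.55 = 9.091 cmH2O·s/L.
C = Vt/(Pplat − PEEP) = 484.0 / (12.5 − 5) = 484.0/7.5 = 64.533 mL/cmH2O.
τ = R × C = 9.091 × 0.06453 L/cmH2O = 0.5866 s.
Fraction remaining at end-expiration = e^(−Te/τ) = e^(−0.37/0.5866) = 0.5322 → 53.22%.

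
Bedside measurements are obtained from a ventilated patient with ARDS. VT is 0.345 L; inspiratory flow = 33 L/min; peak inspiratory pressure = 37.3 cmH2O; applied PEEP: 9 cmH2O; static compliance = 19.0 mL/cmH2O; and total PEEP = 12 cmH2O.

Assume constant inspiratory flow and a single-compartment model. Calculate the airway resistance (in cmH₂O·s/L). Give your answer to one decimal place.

13.0

Flow: 33 L/min ÷ 60 = 0.55 L/s.
Total PEEP = 12 cmH2O (set 9 + intrinsic 3); this is the baseline alveolar pressure.
Equation of motion (constant flow): PIP = Vt/C + R·V̇ + PEEP.
R·V̇ = PIP − Vt/C − PEEP = 37.3 − 345/19.0 − 12 = 37.3 − 18.158 − 12 = 7.142 cmH2O.
R = 7.142 / 0.55 = 12.985 cmH2O·s/L.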